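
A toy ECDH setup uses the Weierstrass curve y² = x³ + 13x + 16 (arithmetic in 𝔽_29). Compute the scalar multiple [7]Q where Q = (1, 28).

(0, 25)

Repeated addition: build up to 7Q.
2Q: tangent at (1, 28): λ = (3·1² + 13)/(2·28) ≡ 16/27. 27⁻¹ ≡ 14 (mod 29), so λ ≡ 16·14 ≡ 21.
  x = λ² - 1 - 1 = 441 - 2 ≡ 4; y = λ·(1 - 4) - 28 ≡ 25. → (4, 25)
3Q: (4, 25) + (1, 28). λ = (28 - 25)/(1 - 4) ≡ 3/26 mod 29. 26⁻¹ ≡ 19 (mod 29) since 26·19 = 494 ≡ 1, so λ ≡ 28.
  x = λ² - 4 - 1 = 784 - 5 ≡ 25; y = λ·(4 - 25) - 25 ≡ 25. → (25, 25)
4Q: (25, 25) + (1, 28). λ = (28 - 25)/(1 - 25) ≡ 3/5 mod 29. 5⁻¹ ≡ 6 (mod 29), so λ ≡ 18.
  x = λ² - 25 - 1 = 324 - 26 ≡ 8; y = λ·(25 - 8) - 25 ≡ 20. → (8, 20)
5Q: (8, 20) + (1, 28). λ = (28 - 20)/(1 - 8) ≡ 8/22 mod 29. 22⁻¹ ≡ 4 (mod 29), so λ ≡ 3.
  x = λ² - 8 - 1 = 9 - 9 ≡ 0; y = λ·(8 - 0) - 20 ≡ 4. → (0, 4)
6Q: (0, 4) + (1, 28). λ = (28 - 4)/(1 - 0) ≡ 24/1 mod 29. 1⁻¹ ≡ 1 (mod 29) since 1·1 = 1 ≡ 1, so λ ≡ 24.
  x = λ² - 0 - 1 = 576 - 1 ≡ 24; y = λ·(0 - 24) - 4 ≡ 0. → (24, 0)
7Q: (24, 0) + (1, 28). λ = (28 - 0)/(1 - 24) ≡ 28/6 mod 29. 6⁻¹ ≡ 5 (mod 29), so λ ≡ 24.
  x = λ² - 24 - 1 = 576 - 25 ≡ 0; y = λ·(24 - 0) - 0 ≡ 25. → (0, 25)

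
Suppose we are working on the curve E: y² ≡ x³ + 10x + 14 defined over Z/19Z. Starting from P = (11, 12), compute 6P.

Double-and-add on 6 = (110)₂. Start with P = (11, 12) for the leading 1-bit.
double: tangent at (11, 12): λ = (3·11² + 10)/(2·12) ≡ 12/5. 5⁻¹ ≡ 4 (mod 19) since 5·4 = 20 ≡ 1, so λ ≡ 12·4 ≡ 10.
  x = λ² - 11 - 11 = 100 - 22 ≡ 2; y = λ·(11 - 2) - 12 ≡ 2. → (2, 2)
add P: (2, 2) + (11, 12). λ = (12 - 2)/(11 - 2) ≡ 10/9 mod 19. 9⁻¹ ≡ 17 (mod 19) since 9·17 = 153 ≡ 1, so λ ≡ 18.
  x = λ² - 2 - 11 = 324 - 13 ≡ 7; y = λ·(2 - 7) - 2 ≡ 3. → (7, 3)
double: tangent at (7, 3): λ = (3·7² + 10)/(2·3) ≡ 5/6. 6⁻¹ ≡ 16 (mod 19) since 6·16 = 96 ≡ 1, so λ ≡ 5·16 ≡ 4.
  x = λ² - 7 - 7 = 16 - 14 ≡ 2; y = λ·(7 - 2) - 3 ≡ 17. → (2, 17)

(2, 17)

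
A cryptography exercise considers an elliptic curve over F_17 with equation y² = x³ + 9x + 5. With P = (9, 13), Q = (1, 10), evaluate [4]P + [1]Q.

(1, 7)

First 4P:
Repeated addition: build up to 4P.
2P: tangent at (9, 13): λ = (3·9² + 9)/(2·13) ≡ 14/9. 9⁻¹ ≡ 2 (mod 17), so λ ≡ 14·2 ≡ 11.
  x = λ² - 9 - 9 = 121 - 18 ≡ 1; y = λ·(9 - 1) - 13 ≡ 7. → (1, 7)
3P: (1, 7) + (9, 13). λ = (13 - 7)/(9 - 1) ≡ 6/8 mod 17. 8⁻¹ ≡ 15 (mod 17), so λ ≡ 5.
  x = λ² - 1 - 9 = 25 - 10 ≡ 15; y = λ·(1 - 15) - 7 ≡ 8. → (15, 8)
4P: (15, 8) + (9, 13). λ = (13 - 8)/(9 - 15) ≡ 5/11 mod 17. 11⁻¹ ≡ 14 (mod 17), so λ ≡ 2.
  x = λ² - 15 - 9 = 4 - 24 ≡ 14; y = λ·(15 - 14) - 8 ≡ 11. → (14, 11)
4P = (14, 11).
Finally 4P + Q:
(14, 11) + (1, 10). λ = (10 - 11)/(1 - 14) ≡ 16/4 mod 17. 4⁻¹ ≡ 13 (mod 17), so λ ≡ 4.
  x = λ² - 14 - 1 = 16 - 15 ≡ 1; y = λ·(14 - 1) - 11 ≡ 7. → (1, 7)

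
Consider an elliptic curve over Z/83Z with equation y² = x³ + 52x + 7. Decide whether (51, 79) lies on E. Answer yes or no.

no

y² = 79² ≡ 16; x³ + 52x + 7 = 135310 ≡ 20 (mod 83). 16 ≠ 20.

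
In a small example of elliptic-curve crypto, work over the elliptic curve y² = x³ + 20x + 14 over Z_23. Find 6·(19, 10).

(12, 21)

Write G = (19, 10).
Double-and-add on 6 = (110)₂. Start with G = (19, 10) for the leading 1-bit.
double: tangent at (19, 10): λ = (3·19² + 20)/(2·10) ≡ 22/20. 20⁻¹ ≡ 15 (mod 23) since 20·15 = 300 ≡ 1, so λ ≡ 22·15 ≡ 8.
  x = λ² - 19 - 19 = 64 - 38 ≡ 3; y = λ·(19 - 3) - 10 ≡ 3. → (3, 3)
add G: (3, 3) + (19, 10). λ = (10 - 3)/(19 - 3) ≡ 7/16 mod 23. 16⁻¹ ≡ 13 (mod 23) since 16·13 = 208 ≡ 1, so λ ≡ 22.
  x = λ² - 3 - 19 = 484 - 22 ≡ 2; y = λ·(3 - 2) - 3 ≡ 19. → (2, 19)
double: tangent at (2, 19): λ = (3·2² + 20)/(2·19) ≡ 9/15. 15⁻¹ ≡ 20 (mod 23), so λ ≡ 9·20 ≡ 19.
  x = λ² - 2 - 2 = 361 - 4 ≡ 12; y = λ·(2 - 12) - 19 ≡ 21. → (12, 21)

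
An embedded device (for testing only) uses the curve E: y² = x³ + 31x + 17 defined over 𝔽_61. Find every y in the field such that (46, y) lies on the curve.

x³ + 31x + 17 = 98779 ≡ 20 (mod 61).
Square roots of 20 mod 61: 9 and 52 (since 9² = 81 ≡ 20).

9, 52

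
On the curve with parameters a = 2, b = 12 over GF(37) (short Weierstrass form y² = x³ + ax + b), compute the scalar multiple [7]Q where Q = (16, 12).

Repeated addition: build up to 7Q.
2Q: tangent at (16, 12): λ = (3·16² + 2)/(2·12) ≡ 30/24. 24⁻¹ ≡ 17 (mod 37), so λ ≡ 30·17 ≡ 29.
  x = λ² - 16 - 16 = 841 - 32 ≡ 32; y = λ·(16 - 32) - 12 ≡ 5. → (32, 5)
3Q: (32, 5) + (16, 12). λ = (12 - 5)/(16 - 32) ≡ 7/21 mod 37. 21⁻¹ ≡ 30 (mod 37) since 21·30 = 630 ≡ 1, so λ ≡ 25.
  x = λ² - 32 - 16 = 625 - 48 ≡ 22; y = λ·(32 - 22) - 5 ≡ 23. → (22, 23)
4Q: (22, 23) + (16, 12). λ = (12 - 23)/(16 - 22) ≡ 26/31 mod 37. 31⁻¹ ≡ 6 (mod 37), so λ ≡ 8.
  x = λ² - 22 - 16 = 64 - 38 ≡ 26; y = λ·(22 - 26) - 23 ≡ 19. → (26, 19)
5Q: (26, 19) + (16, 12). λ = (12 - 19)/(16 - 26) ≡ 30/27 mod 37. 27⁻¹ ≡ 11 (mod 37), so λ ≡ 34.
  x = λ² - 26 - 16 = 1156 - 42 ≡ 4; y = λ·(26 - 4) - 19 ≡ 26. → (4, 26)
6Q: (4, 26) + (16, 12). λ = (12 - 26)/(16 - 4) ≡ 23/12 mod 37. 12⁻¹ ≡ 34 (mod 37) since 12·34 = 408 ≡ 1, so λ ≡ 5.
  x = λ² - 4 - 16 = 25 - 20 ≡ 5; y = λ·(4 - 5) - 26 ≡ 6. → (5, 6)
7Q: (5, 6) + (16, 12). λ = (12 - 6)/(16 - 5) ≡ 6/11 mod 37. 11⁻¹ ≡ 27 (mod 37) since 11·27 = 297 ≡ 1, so λ ≡ 14.
  x = λ² - 5 - 16 = 196 - 21 ≡ 27; y = λ·(5 - 27) - 6 ≡ 19. → (27, 19)

(27, 19)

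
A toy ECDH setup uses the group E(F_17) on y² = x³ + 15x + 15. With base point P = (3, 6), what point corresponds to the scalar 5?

Repeated addition: build up to 5P.
2P: tangent at (3, 6): λ = (3·3² + 15)/(2·6) ≡ 8/12. 12⁻¹ ≡ 10 (mod 17), so λ ≡ 8·10 ≡ 12.
  x = λ² - 3 - 3 = 144 - 6 ≡ 2; y = λ·(3 - 2) - 6 ≡ 6. → (2, 6)
3P: (2, 6) + (3, 6). λ = (6 - 6)/(3 - 2) ≡ 0/1 mod 17. 1⁻¹ ≡ 1 (mod 17) since 1·1 = 1 ≡ 1, so λ ≡ 0.
  x = λ² - 2 - 3 = 0 - 5 ≡ 12; y = λ·(2 - 12) - 6 ≡ 11. → (12, 11)
4P: (12, 11) + (3, 6). λ = (6 - 11)/(3 - 12) ≡ 12/8 mod 17. 8⁻¹ ≡ 15 (mod 17), so λ ≡ 10.
  x = λ² - 12 - 3 = 100 - 15 ≡ 0; y = λ·(12 - 0) - 11 ≡ 7. → (0, 7)
5P: (0, 7) + (3, 6). λ = (6 - 7)/(3 - 0) ≡ 16/3 mod 17. 3⁻¹ ≡ 6 (mod 17), so λ ≡ 11.
  x = λ² - 0 - 3 = 121 - 3 ≡ 16; y = λ·(0 - 16) - 7 ≡ 4. → (16, 4)

(16, 4)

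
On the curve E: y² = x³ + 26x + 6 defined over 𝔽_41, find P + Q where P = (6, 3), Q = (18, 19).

(6, 3) + (18, 19). λ = (19 - 3)/(18 - 6) ≡ 16/12 mod 41. 12⁻¹ ≡ 24 (mod 41) since 12·24 = 288 ≡ 1, so λ ≡ 15.
  x = λ² - 6 - 18 = 225 - 24 ≡ 37; y = λ·(6 - 37) - 3 ≡ 24. → (37, 24)

(37, 24)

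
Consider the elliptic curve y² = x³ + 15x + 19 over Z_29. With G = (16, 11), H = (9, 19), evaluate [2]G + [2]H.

First 2G:
Repeated addition: build up to 2G.
2G: tangent at (16, 11): λ = (3·16² + 15)/(2·11) ≡ 0/22. 22⁻¹ ≡ 4 (mod 29), so λ ≡ 0·4 ≡ 0.
  x = λ² - 16 - 16 = 0 - 32 ≡ 26; y = λ·(16 - 26) - 11 ≡ 18. → (26, 18)
2G = (26, 18).
Next 2H:
Repeated addition: build up to 2H.
2H: tangent at (9, 19): λ = (3·9² + 15)/(2·19) ≡ 26/9. 9⁻¹ ≡ 13 (mod 29), so λ ≡ 26·13 ≡ 19.
  x = λ² - 9 - 9 = 361 - 18 ≡ 24; y = λ·(9 - 24) - 19 ≡ 15. → (24, 15)
2H = (24, 15).
Finally 2G + 2H:
(26, 18) + (24, 15). λ = (15 - 18)/(24 - 26) ≡ 26/27 mod 29. 27⁻¹ ≡ 14 (mod 29), so λ ≡ 16.
  x = λ² - 26 - 24 = 256 - 50 ≡ 3; y = λ·(26 - 3) - 18 ≡ 2. → (3, 2)

(3, 2)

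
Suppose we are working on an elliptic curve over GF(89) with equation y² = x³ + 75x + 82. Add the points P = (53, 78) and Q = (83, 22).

(53, 78) + (83, 22). λ = (22 - 78)/(83 - 53) ≡ 33/30 mod 89. 30⁻¹ ≡ 3 (mod 89), so λ ≡ 10.
  x = λ² - 53 - 83 = 100 - 136 ≡ 53; y = λ·(53 - 53) - 78 ≡ 11. → (53, 11)

(53, 11)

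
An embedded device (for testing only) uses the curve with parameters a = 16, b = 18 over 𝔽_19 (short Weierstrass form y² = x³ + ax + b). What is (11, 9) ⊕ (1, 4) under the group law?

(11, 9) + (1, 4). λ = (4 - 9)/(1 - 11) ≡ 14/9 mod 19. 9⁻¹ ≡ 17 (mod 19) since 9·17 = 153 ≡ 1, so λ ≡ 10.
  x = λ² - 11 - 1 = 100 - 12 ≡ 12; y = λ·(11 - 12) - 9 ≡ 0. → (12, 0)

(12, 0)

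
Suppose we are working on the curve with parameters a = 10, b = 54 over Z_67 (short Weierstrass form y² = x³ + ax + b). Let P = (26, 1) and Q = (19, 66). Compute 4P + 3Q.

(4, 15)

First 4P:
Repeated addition: build up to 4P.
2P: tangent at (26, 1): λ = (3·26² + 10)/(2·1) ≡ 28/2. 2⁻¹ ≡ 34 (mod 67) since 2·34 = 68 ≡ 1, so λ ≡ 28·34 ≡ 14.
  x = λ² - 26 - 26 = 196 - 52 ≡ 10; y = λ·(26 - 10) - 1 ≡ 22. → (10, 22)
3P: (10, 22) + (26, 1). λ = (1 - 22)/(26 - 10) ≡ 46/16 mod 67. 16⁻¹ ≡ 21 (mod 67), so λ ≡ 28.
  x = λ² - 10 - 26 = 784 - 36 ≡ 11; y = λ·(10 - 11) - 22 ≡ 17. → (11, 17)
4P: (11, 17) + (26, 1). λ = (1 - 17)/(26 - 11) ≡ 51/15 mod 67. 15⁻¹ ≡ 9 (mod 67) since 15·9 = 135 ≡ 1, so λ ≡ 57.
  x = λ² - 11 - 26 = 3249 - 37 ≡ 63; y = λ·(11 - 63) - 17 ≡ 34. → (63, 34)
4P = (63, 34).
Next 3Q:
Repeated addition: build up to 3Q.
2Q: tangent at (19, 66): λ = (3·19² + 10)/(2·66) ≡ 21/65. 65⁻¹ ≡ 33 (mod 67), so λ ≡ 21·33 ≡ 23.
  x = λ² - 19 - 19 = 529 - 38 ≡ 22; y = λ·(19 - 22) - 66 ≡ 66. → (22, 66)
3Q: (22, 66) + (19, 66). λ = (66 - 66)/(19 - 22) ≡ 0/64 mod 67. 64⁻¹ ≡ 22 (mod 67) since 64·22 = 1408 ≡ 1, so λ ≡ 0.
  x = λ² - 22 - 19 = 0 - 41 ≡ 26; y = λ·(22 - 26) - 66 ≡ 1. → (26, 1)
3Q = (26, 1).
Finally 4P + 3Q:
(63, 34) + (26, 1). λ = (1 - 34)/(26 - 63) ≡ 34/30 mod 67. 30⁻¹ ≡ 38 (mod 67) since 30·38 = 1140 ≡ 1, so λ ≡ 19.
  x = λ² - 63 - 26 = 361 - 89 ≡ 4; y = λ·(63 - 4) - 34 ≡ 15. → (4, 15)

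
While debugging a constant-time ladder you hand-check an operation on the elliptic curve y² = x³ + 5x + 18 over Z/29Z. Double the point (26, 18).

tangent at (26, 18): λ = (3·26² + 5)/(2·18) ≡ 3/7. 7⁻¹ ≡ 25 (mod 29), so λ ≡ 3·25 ≡ 17.
  x = λ² - 26 - 26 = 289 - 52 ≡ 5; y = λ·(26 - 5) - 18 ≡ 20. → (5, 20)

(5, 20)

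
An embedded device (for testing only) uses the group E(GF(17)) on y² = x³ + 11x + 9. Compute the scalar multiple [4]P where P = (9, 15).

(6, 11)

Double-and-add on 4 = (100)₂. Start with P = (9, 15) for the leading 1-bit.
double: tangent at (9, 15): λ = (3·9² + 11)/(2·15) ≡ 16/13. 13⁻¹ ≡ 4 (mod 17) since 13·4 = 52 ≡ 1, so λ ≡ 16·4 ≡ 13.
  x = λ² - 9 - 9 = 169 - 18 ≡ 15; y = λ·(9 - 15) - 15 ≡ 9. → (15, 9)
double: tangent at (15, 9): λ = (3·15² + 11)/(2·9) ≡ 6/1. 1⁻¹ ≡ 1 (mod 17), so λ ≡ 6·1 ≡ 6.
  x = λ² - 15 - 15 = 36 - 30 ≡ 6; y = λ·(15 - 6) - 9 ≡ 11. → (6, 11)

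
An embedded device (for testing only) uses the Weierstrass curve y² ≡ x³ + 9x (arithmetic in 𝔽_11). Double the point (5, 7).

tangent at (5, 7): λ = (3·5² + 9)/(2·7) ≡ 7/3. 3⁻¹ ≡ 4 (mod 11), so λ ≡ 7·4 ≡ 6.
  x = λ² - 5 - 5 = 36 - 10 ≡ 4; y = λ·(5 - 4) - 7 ≡ 10. → (4, 10)

(4, 10)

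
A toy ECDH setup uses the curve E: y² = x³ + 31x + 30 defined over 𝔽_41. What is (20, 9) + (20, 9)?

tangent at (20, 9): λ = (3·20² + 31)/(2·9) ≡ 1/18. 18⁻¹ ≡ 16 (mod 41) since 18·16 = 288 ≡ 1, so λ ≡ 1·16 ≡ 16.
  x = λ² - 20 - 20 = 256 - 40 ≡ 11; y = λ·(20 - 11) - 9 ≡ 12. → (11, 12)

(11, 12)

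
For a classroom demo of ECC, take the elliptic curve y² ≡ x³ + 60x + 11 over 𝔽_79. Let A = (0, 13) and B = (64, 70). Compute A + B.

(1, 54)

(0, 13) + (64, 70). λ = (70 - 13)/(64 - 0) ≡ 57/64 mod 79. 64⁻¹ ≡ 21 (mod 79), so λ ≡ 12.
  x = λ² - 0 - 64 = 144 - 64 ≡ 1; y = λ·(0 - 1) - 13 ≡ 54. → (1, 54)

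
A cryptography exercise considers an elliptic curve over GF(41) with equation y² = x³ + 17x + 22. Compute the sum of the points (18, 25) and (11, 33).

(18, 25) + (11, 33). λ = (33 - 25)/(11 - 18) ≡ 8/34 mod 41. 34⁻¹ ≡ 35 (mod 41), so λ ≡ 34.
  x = λ² - 18 - 11 = 1156 - 29 ≡ 20; y = λ·(18 - 20) - 25 ≡ 30. → (20, 30)

(20, 30)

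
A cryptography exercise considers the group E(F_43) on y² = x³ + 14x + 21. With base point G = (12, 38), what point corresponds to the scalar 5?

(12, 38)

Double-and-add on 5 = (101)₂. Start with G = (12, 38) for the leading 1-bit.
double: tangent at (12, 38): λ = (3·12² + 14)/(2·38) ≡ 16/33. 33⁻¹ ≡ 30 (mod 43), so λ ≡ 16·30 ≡ 7.
  x = λ² - 12 - 12 = 49 - 24 ≡ 25; y = λ·(12 - 25) - 38 ≡ 0. → (25, 0)
double: (25, 0) + (25, 0): same x and y₁ ≡ -y₂, so the sum is the point at infinity.
add G: the point at infinity + (12, 38) = (12, 38) (identity).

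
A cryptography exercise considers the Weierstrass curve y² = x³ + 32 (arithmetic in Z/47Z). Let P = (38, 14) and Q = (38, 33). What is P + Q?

O

The two points share x = 38 and their y-coordinates satisfy 14 + 33 ≡ 0 (mod 47), so they are inverses. Their sum is O.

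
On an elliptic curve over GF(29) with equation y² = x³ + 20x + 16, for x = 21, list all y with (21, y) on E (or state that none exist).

none

x³ + 20x + 16 = 9697 ≡ 11 (mod 29).
11 is a non-residue mod 29; no y exists.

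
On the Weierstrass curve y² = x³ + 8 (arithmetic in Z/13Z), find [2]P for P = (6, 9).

(11, 0)

tangent at (6, 9): λ = (3·6² + 0)/(2·9) ≡ 4/5. 5⁻¹ ≡ 8 (mod 13) since 5·8 = 40 ≡ 1, so λ ≡ 4·8 ≡ 6.
  x = λ² - 6 - 6 = 36 - 12 ≡ 11; y = λ·(6 - 11) - 9 ≡ 0. → (11, 0)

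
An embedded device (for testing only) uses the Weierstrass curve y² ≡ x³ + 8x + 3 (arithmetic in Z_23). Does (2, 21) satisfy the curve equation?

y² = 21² ≡ 4; x³ + 8x + 3 = 27 ≡ 4 (mod 23). 4 = 4.

yes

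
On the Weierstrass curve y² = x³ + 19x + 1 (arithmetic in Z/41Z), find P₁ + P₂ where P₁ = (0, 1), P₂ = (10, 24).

(8, 38)

(0, 1) + (10, 24). λ = (24 - 1)/(10 - 0) ≡ 23/10 mod 41. 10⁻¹ ≡ 37 (mod 41), so λ ≡ 31.
  x = λ² - 0 - 10 = 961 - 10 ≡ 8; y = λ·(0 - 8) - 1 ≡ 38. → (8, 38)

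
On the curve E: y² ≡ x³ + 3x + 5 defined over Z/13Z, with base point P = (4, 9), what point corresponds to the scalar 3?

Repeated addition: build up to 3P.
2P: tangent at (4, 9): λ = (3·4² + 3)/(2·9) ≡ 12/5. 5⁻¹ ≡ 8 (mod 13), so λ ≡ 12·8 ≡ 5.
  x = λ² - 4 - 4 = 25 - 8 ≡ 4; y = λ·(4 - 4) - 9 ≡ 4. → (4, 4)
3P: (4, 4) + (4, 9): same x and y₁ ≡ -y₂, so the sum is 𝒪.

O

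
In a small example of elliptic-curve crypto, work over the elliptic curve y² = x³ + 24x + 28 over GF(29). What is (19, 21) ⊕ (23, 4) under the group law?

(19, 21) + (23, 4). λ = (4 - 21)/(23 - 19) ≡ 12/4 mod 29. 4⁻¹ ≡ 22 (mod 29), so λ ≡ 3.
  x = λ² - 19 - 23 = 9 - 42 ≡ 25; y = λ·(19 - 25) - 21 ≡ 19. → (25, 19)

(25, 19)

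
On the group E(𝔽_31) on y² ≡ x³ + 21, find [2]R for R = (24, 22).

tangent at (24, 22): λ = (3·24² + 0)/(2·22) ≡ 23/13. 13⁻¹ ≡ 12 (mod 31), so λ ≡ 23·12 ≡ 28.
  x = λ² - 24 - 24 = 784 - 48 ≡ 23; y = λ·(24 - 23) - 22 ≡ 6. → (23, 6)

(23, 6)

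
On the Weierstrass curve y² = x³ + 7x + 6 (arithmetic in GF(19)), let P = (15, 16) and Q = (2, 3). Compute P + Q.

(3, 15)

(15, 16) + (2, 3). λ = (3 - 16)/(2 - 15) ≡ 6/6 mod 19. 6⁻¹ ≡ 16 (mod 19), so λ ≡ 1.
  x = λ² - 15 - 2 = 1 - 17 ≡ 3; y = λ·(15 - 3) - 16 ≡ 15. → (3, 15)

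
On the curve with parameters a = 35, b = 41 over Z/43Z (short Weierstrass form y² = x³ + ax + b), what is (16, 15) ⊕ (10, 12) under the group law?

(28, 22)

(16, 15) + (10, 12). λ = (12 - 15)/(10 - 16) ≡ 40/37 mod 43. 37⁻¹ ≡ 7 (mod 43), so λ ≡ 22.
  x = λ² - 16 - 10 = 484 - 26 ≡ 28; y = λ·(16 - 28) - 15 ≡ 22. → (28, 22)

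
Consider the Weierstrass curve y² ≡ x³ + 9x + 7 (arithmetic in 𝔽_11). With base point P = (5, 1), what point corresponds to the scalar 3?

Repeated addition: build up to 3P.
2P: tangent at (5, 1): λ = (3·5² + 9)/(2·1) ≡ 7/2. 2⁻¹ ≡ 6 (mod 11) since 2·6 = 12 ≡ 1, so λ ≡ 7·6 ≡ 9.
  x = λ² - 5 - 5 = 81 - 10 ≡ 5; y = λ·(5 - 5) - 1 ≡ 10. → (5, 10)
3P: (5, 10) + (5, 1): same x and y₁ ≡ -y₂, so the sum is the point at infinity.

O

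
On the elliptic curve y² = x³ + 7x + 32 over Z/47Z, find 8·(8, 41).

Write G = (8, 41).
Repeated addition: build up to 8G.
2G: tangent at (8, 41): λ = (3·8² + 7)/(2·41) ≡ 11/35. 35⁻¹ ≡ 43 (mod 47), so λ ≡ 11·43 ≡ 3.
  x = λ² - 8 - 8 = 9 - 16 ≡ 40; y = λ·(8 - 40) - 41 ≡ 4. → (40, 4)
3G: (40, 4) + (8, 41). λ = (41 - 4)/(8 - 40) ≡ 37/15 mod 47. 15⁻¹ ≡ 22 (mod 47) since 15·22 = 330 ≡ 1, so λ ≡ 15.
  x = λ² - 40 - 8 = 225 - 48 ≡ 36; y = λ·(40 - 36) - 4 ≡ 9. → (36, 9)
4G: (36, 9) + (8, 41). λ = (41 - 9)/(8 - 36) ≡ 32/19 mod 47. 19⁻¹ ≡ 5 (mod 47), so λ ≡ 19.
  x = λ² - 36 - 8 = 361 - 44 ≡ 35; y = λ·(36 - 35) - 9 ≡ 10. → (35, 10)
5G: (35, 10) + (8, 41). λ = (41 - 10)/(8 - 35) ≡ 31/20 mod 47. 20⁻¹ ≡ 40 (mod 47), so λ ≡ 18.
  x = λ² - 35 - 8 = 324 - 43 ≡ 46; y = λ·(35 - 46) - 10 ≡ 27. → (46, 27)
6G: (46, 27) + (8, 41). λ = (41 - 27)/(8 - 46) ≡ 14/9 mod 47. 9⁻¹ ≡ 21 (mod 47) since 9·21 = 189 ≡ 1, so λ ≡ 12.
  x = λ² - 46 - 8 = 144 - 54 ≡ 43; y = λ·(46 - 43) - 27 ≡ 9. → (43, 9)
7G: (43, 9) + (8, 41). λ = (41 - 9)/(8 - 43) ≡ 32/12 mod 47. 12⁻¹ ≡ 4 (mod 47) since 12·4 = 48 ≡ 1, so λ ≡ 34.
  x = λ² - 43 - 8 = 1156 - 51 ≡ 24; y = λ·(43 - 24) - 9 ≡ 26. → (24, 26)
8G: (24, 26) + (8, 41). λ = (41 - 26)/(8 - 24) ≡ 15/31 mod 47. 31⁻¹ ≡ 44 (mod 47), so λ ≡ 2.
  x = λ² - 24 - 8 = 4 - 32 ≡ 19; y = λ·(24 - 19) - 26 ≡ 31. → (19, 31)

(19, 31)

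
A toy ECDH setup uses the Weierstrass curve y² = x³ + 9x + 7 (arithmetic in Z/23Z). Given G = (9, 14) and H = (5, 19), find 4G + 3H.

(21, 2)

First 4G:
Repeated addition: build up to 4G.
2G: tangent at (9, 14): λ = (3·9² + 9)/(2·14) ≡ 22/5. 5⁻¹ ≡ 14 (mod 23), so λ ≡ 22·14 ≡ 9.
  x = λ² - 9 - 9 = 81 - 18 ≡ 17; y = λ·(9 - 17) - 14 ≡ 6. → (17, 6)
3G: (17, 6) + (9, 14). λ = (14 - 6)/(9 - 17) ≡ 8/15 mod 23. 15⁻¹ ≡ 20 (mod 23) since 15·20 = 300 ≡ 1, so λ ≡ 22.
  x = λ² - 17 - 9 = 484 - 26 ≡ 21; y = λ·(17 - 21) - 6 ≡ 21. → (21, 21)
4G: (21, 21) + (9, 14). λ = (14 - 21)/(9 - 21) ≡ 16/11 mod 23. 11⁻¹ ≡ 21 (mod 23), so λ ≡ 14.
  x = λ² - 21 - 9 = 196 - 30 ≡ 5; y = λ·(21 - 5) - 21 ≡ 19. → (5, 19)
4G = (5, 19).
Next 3H:
Repeated addition: build up to 3H.
2H: tangent at (5, 19): λ = (3·5² + 9)/(2·19) ≡ 15/15. 15⁻¹ ≡ 20 (mod 23), so λ ≡ 15·20 ≡ 1.
  x = λ² - 5 - 5 = 1 - 10 ≡ 14; y = λ·(5 - 14) - 19 ≡ 18. → (14, 18)
3H: (14, 18) + (5, 19). λ = (19 - 18)/(5 - 14) ≡ 1/14 mod 23. 14⁻¹ ≡ 5 (mod 23), so λ ≡ 5.
  x = λ² - 14 - 5 = 25 - 19 ≡ 6; y = λ·(14 - 6) - 18 ≡ 22. → (6, 22)
3H = (6, 22).
Finally 4G + 3H:
(5, 19) + (6, 22). λ = (22 - 19)/(6 - 5) ≡ 3/1 mod 23. 1⁻¹ ≡ 1 (mod 23) since 1·1 = 1 ≡ 1, so λ ≡ 3.
  x = λ² - 5 - 6 = 9 - 11 ≡ 21; y = λ·(5 - 21) - 19 ≡ 2. → (21, 2)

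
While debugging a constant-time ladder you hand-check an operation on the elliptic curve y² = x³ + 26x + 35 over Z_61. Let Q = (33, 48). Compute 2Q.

tangent at (33, 48): λ = (3·33² + 26)/(2·48) ≡ 60/35. 35⁻¹ ≡ 7 (mod 61), so λ ≡ 60·7 ≡ 54.
  x = λ² - 33 - 33 = 2916 - 66 ≡ 44; y = λ·(33 - 44) - 48 ≡ 29. → (44, 29)

(44, 29)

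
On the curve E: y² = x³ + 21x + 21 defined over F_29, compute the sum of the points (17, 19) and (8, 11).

(17, 19) + (8, 11). λ = (11 - 19)/(8 - 17) ≡ 21/20 mod 29. 20⁻¹ ≡ 16 (mod 29) since 20·16 = 320 ≡ 1, so λ ≡ 17.
  x = λ² - 17 - 8 = 289 - 25 ≡ 3; y = λ·(17 - 3) - 19 ≡ 16. → (3, 16)

(3, 16)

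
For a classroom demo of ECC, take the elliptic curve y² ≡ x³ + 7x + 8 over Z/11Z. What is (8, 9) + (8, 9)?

(4, 1)

tangent at (8, 9): λ = (3·8² + 7)/(2·9) ≡ 1/7. 7⁻¹ ≡ 8 (mod 11) since 7·8 = 56 ≡ 1, so λ ≡ 1·8 ≡ 8.
  x = λ² - 8 - 8 = 64 - 16 ≡ 4; y = λ·(8 - 4) - 9 ≡ 1. → (4, 1)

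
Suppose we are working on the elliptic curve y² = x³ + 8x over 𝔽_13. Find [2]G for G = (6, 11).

tangent at (6, 11): λ = (3·6² + 8)/(2·11) ≡ 12/9. 9⁻¹ ≡ 3 (mod 13), so λ ≡ 12·3 ≡ 10.
  x = λ² - 6 - 6 = 100 - 12 ≡ 10; y = λ·(6 - 10) - 11 ≡ 1. → (10, 1)

(10, 1)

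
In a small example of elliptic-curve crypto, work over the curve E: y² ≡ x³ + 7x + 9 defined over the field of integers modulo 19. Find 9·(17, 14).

(6, 18)

Write Q = (17, 14).
Double-and-add on 9 = (1001)₂. Start with Q = (17, 14) for the leading 1-bit.
double: tangent at (17, 14): λ = (3·17² + 7)/(2·14) ≡ 0/9. 9⁻¹ ≡ 17 (mod 19) since 9·17 = 153 ≡ 1, so λ ≡ 0·17 ≡ 0.
  x = λ² - 17 - 17 = 0 - 34 ≡ 4; y = λ·(17 - 4) - 14 ≡ 5. → (4, 5)
double: tangent at (4, 5): λ = (3·4² + 7)/(2·5) ≡ 17/10. 10⁻¹ ≡ 2 (mod 19) since 10·2 = 20 ≡ 1, so λ ≡ 17·2 ≡ 15.
  x = λ² - 4 - 4 = 225 - 8 ≡ 8; y = λ·(4 - 8) - 5 ≡ 11. → (8, 11)
double: tangent at (8, 11): λ = (3·8² + 7)/(2·11) ≡ 9/3. 3⁻¹ ≡ 13 (mod 19), so λ ≡ 9·13 ≡ 3.
  x = λ² - 8 - 8 = 9 - 16 ≡ 12; y = λ·(8 - 12) - 11 ≡ 15. → (12, 15)
add Q: (12, 15) + (17, 14). λ = (14 - 15)/(17 - 12) ≡ 18/5 mod 19. 5⁻¹ ≡ 4 (mod 19) since 5·4 = 20 ≡ 1, so λ ≡ 15.
  x = λ² - 12 - 17 = 225 - 29 ≡ 6; y = λ·(12 - 6) - 15 ≡ 18. → (6, 18)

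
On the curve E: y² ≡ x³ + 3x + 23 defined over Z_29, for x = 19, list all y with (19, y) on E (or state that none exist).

none

x³ + 3x + 23 = 6939 ≡ 8 (mod 29).
8 is a non-residue mod 29; no y exists.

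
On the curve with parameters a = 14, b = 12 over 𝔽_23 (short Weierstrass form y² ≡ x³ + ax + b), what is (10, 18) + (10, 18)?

tangent at (10, 18): λ = (3·10² + 14)/(2·18) ≡ 15/13. 13⁻¹ ≡ 16 (mod 23) since 13·16 = 208 ≡ 1, so λ ≡ 15·16 ≡ 10.
  x = λ² - 10 - 10 = 100 - 20 ≡ 11; y = λ·(10 - 11) - 18 ≡ 18. → (11, 18)

(11, 18)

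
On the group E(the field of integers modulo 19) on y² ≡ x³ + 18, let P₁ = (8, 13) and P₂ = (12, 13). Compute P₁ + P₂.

(8, 13) + (12, 13). λ = (13 - 13)/(12 - 8) ≡ 0/4 mod 19. 4⁻¹ ≡ 5 (mod 19), so λ ≡ 0.
  x = λ² - 8 - 12 = 0 - 20 ≡ 18; y = λ·(8 - 18) - 13 ≡ 6. → (18, 6)

(18, 6)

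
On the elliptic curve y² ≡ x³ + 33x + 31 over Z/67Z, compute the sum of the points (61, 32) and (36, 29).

(10, 17)

(61, 32) + (36, 29). λ = (29 - 32)/(36 - 61) ≡ 64/42 mod 67. 42⁻¹ ≡ 8 (mod 67) since 42·8 = 336 ≡ 1, so λ ≡ 43.
  x = λ² - 61 - 36 = 1849 - 97 ≡ 10; y = λ·(61 - 10) - 32 ≡ 17. → (10, 17)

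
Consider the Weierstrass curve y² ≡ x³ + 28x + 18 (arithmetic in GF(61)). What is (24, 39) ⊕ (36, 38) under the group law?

(24, 39) + (36, 38). λ = (38 - 39)/(36 - 24) ≡ 60/12 mod 61. 12⁻¹ ≡ 56 (mod 61) since 12·56 = 672 ≡ 1, so λ ≡ 5.
  x = λ² - 24 - 36 = 25 - 60 ≡ 26; y = λ·(24 - 26) - 39 ≡ 12. → (26, 12)

(26, 12)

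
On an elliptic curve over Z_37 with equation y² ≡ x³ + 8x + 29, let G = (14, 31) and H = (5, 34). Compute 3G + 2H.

First 3G:
Repeated addition: build up to 3G.
2G: tangent at (14, 31): λ = (3·14² + 8)/(2·31) ≡ 4/25. 25⁻¹ ≡ 3 (mod 37), so λ ≡ 4·3 ≡ 12.
  x = λ² - 14 - 14 = 144 - 28 ≡ 5; y = λ·(14 - 5) - 31 ≡ 3. → (5, 3)
3G: (5, 3) + (14, 31). λ = (31 - 3)/(14 - 5) ≡ 28/9 mod 37. 9⁻¹ ≡ 33 (mod 37), so λ ≡ 36.
  x = λ² - 5 - 14 = 1296 - 19 ≡ 19; y = λ·(5 - 19) - 3 ≡ 11. → (19, 11)
3G = (19, 11).
Next 2H:
Repeated addition: build up to 2H.
2H: tangent at (5, 34): λ = (3·5² + 8)/(2·34) ≡ 9/31. 31⁻¹ ≡ 6 (mod 37), so λ ≡ 9·6 ≡ 17.
  x = λ² - 5 - 5 = 289 - 10 ≡ 20; y = λ·(5 - 20) - 34 ≡ 7. → (20, 7)
2H = (20, 7).
Finally 3G + 2H:
(19, 11) + (20, 7). λ = (7 - 11)/(20 - 19) ≡ 33/1 mod 37. 1⁻¹ ≡ 1 (mod 37), so λ ≡ 33.
  x = λ² - 19 - 20 = 1089 - 39 ≡ 14; y = λ·(19 - 14) - 11 ≡ 6. → (14, 6)

(14, 6)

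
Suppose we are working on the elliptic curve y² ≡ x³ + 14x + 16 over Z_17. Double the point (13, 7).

tangent at (13, 7): λ = (3·13² + 14)/(2·7) ≡ 11/14. 14⁻¹ ≡ 11 (mod 17) since 14·11 = 154 ≡ 1, so λ ≡ 11·11 ≡ 2.
  x = λ² - 13 - 13 = 4 - 26 ≡ 12; y = λ·(13 - 12) - 7 ≡ 12. → (12, 12)

(12, 12)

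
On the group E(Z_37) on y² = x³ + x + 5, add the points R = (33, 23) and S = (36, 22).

(1, 28)

(33, 23) + (36, 22). λ = (22 - 23)/(36 - 33) ≡ 36/3 mod 37. 3⁻¹ ≡ 25 (mod 37), so λ ≡ 12.
  x = λ² - 33 - 36 = 144 - 69 ≡ 1; y = λ·(33 - 1) - 23 ≡ 28. → (1, 28)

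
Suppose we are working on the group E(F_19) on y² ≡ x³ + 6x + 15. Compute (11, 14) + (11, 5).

O

The two points share x = 11 and their y-coordinates satisfy 14 + 5 ≡ 0 (mod 19), so they are inverses. Their sum is O.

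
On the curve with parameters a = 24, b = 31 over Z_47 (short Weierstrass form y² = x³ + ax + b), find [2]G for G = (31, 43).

(10, 40)

tangent at (31, 43): λ = (3·31² + 24)/(2·43) ≡ 40/39. 39⁻¹ ≡ 41 (mod 47), so λ ≡ 40·41 ≡ 42.
  x = λ² - 31 - 31 = 1764 - 62 ≡ 10; y = λ·(31 - 10) - 43 ≡ 40. → (10, 40)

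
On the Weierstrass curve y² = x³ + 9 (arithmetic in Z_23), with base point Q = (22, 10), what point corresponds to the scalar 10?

Repeated addition: build up to 10Q.
2Q: tangent at (22, 10): λ = (3·22² + 0)/(2·10) ≡ 3/20. 20⁻¹ ≡ 15 (mod 23), so λ ≡ 3·15 ≡ 22.
  x = λ² - 22 - 22 = 484 - 44 ≡ 3; y = λ·(22 - 3) - 10 ≡ 17. → (3, 17)
3Q: (3, 17) + (22, 10). λ = (10 - 17)/(22 - 3) ≡ 16/19 mod 23. 19⁻¹ ≡ 17 (mod 23), so λ ≡ 19.
  x = λ² - 3 - 22 = 361 - 25 ≡ 14; y = λ·(3 - 14) - 17 ≡ 4. → (14, 4)
4Q: (14, 4) + (22, 10). λ = (10 - 4)/(22 - 14) ≡ 6/8 mod 23. 8⁻¹ ≡ 3 (mod 23) since 8·3 = 24 ≡ 1, so λ ≡ 18.
  x = λ² - 14 - 22 = 324 - 36 ≡ 12; y = λ·(14 - 12) - 4 ≡ 9. → (12, 9)
5Q: (12, 9) + (22, 10). λ = (10 - 9)/(22 - 12) ≡ 1/10 mod 23. 10⁻¹ ≡ 7 (mod 23) since 10·7 = 70 ≡ 1, so λ ≡ 7.
  x = λ² - 12 - 22 = 49 - 34 ≡ 15; y = λ·(12 - 15) - 9 ≡ 16. → (15, 16)
6Q: (15, 16) + (22, 10). λ = (10 - 16)/(22 - 15) ≡ 17/7 mod 23. 7⁻¹ ≡ 10 (mod 23), so λ ≡ 9.
  x = λ² - 15 - 22 = 81 - 37 ≡ 21; y = λ·(15 - 21) - 16 ≡ 22. → (21, 22)
7Q: (21, 22) + (22, 10). λ = (10 - 22)/(22 - 21) ≡ 11/1 mod 23. 1⁻¹ ≡ 1 (mod 23), so λ ≡ 11.
  x = λ² - 21 - 22 = 121 - 43 ≡ 9; y = λ·(21 - 9) - 22 ≡ 18. → (9, 18)
8Q: (9, 18) + (22, 10). λ = (10 - 18)/(22 - 9) ≡ 15/13 mod 23. 13⁻¹ ≡ 16 (mod 23), so λ ≡ 10.
  x = λ² - 9 - 22 = 100 - 31 ≡ 0; y = λ·(9 - 0) - 18 ≡ 3. → (0, 3)
9Q: (0, 3) + (22, 10). λ = (10 - 3)/(22 - 0) ≡ 7/22 mod 23. 22⁻¹ ≡ 22 (mod 23) since 22·22 = 484 ≡ 1, so λ ≡ 16.
  x = λ² - 0 - 22 = 256 - 22 ≡ 4; y = λ·(0 - 4) - 3 ≡ 2. → (4, 2)
10Q: (4, 2) + (22, 10). λ = (10 - 2)/(22 - 4) ≡ 8/18 mod 23. 18⁻¹ ≡ 9 (mod 23), so λ ≡ 3.
  x = λ² - 4 - 22 = 9 - 26 ≡ 6; y = λ·(4 - 6) - 2 ≡ 15. → (6, 15)

(6, 15)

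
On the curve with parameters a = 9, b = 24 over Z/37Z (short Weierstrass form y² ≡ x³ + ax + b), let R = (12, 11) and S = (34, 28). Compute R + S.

(12, 11) + (34, 28). λ = (28 - 11)/(34 - 12) ≡ 17/22 mod 37. 22⁻¹ ≡ 32 (mod 37), so λ ≡ 26.
  x = λ² - 12 - 34 = 676 - 46 ≡ 1; y = λ·(12 - 1) - 11 ≡ 16. → (1, 16)

(1, 16)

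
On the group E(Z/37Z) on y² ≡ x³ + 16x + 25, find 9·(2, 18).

(17, 20)

Write P = (2, 18).
Double-and-add on 9 = (1001)₂. Start with P = (2, 18) for the leading 1-bit.
double: tangent at (2, 18): λ = (3·2² + 16)/(2·18) ≡ 28/36. 36⁻¹ ≡ 36 (mod 37) since 36·36 = 1296 ≡ 1, so λ ≡ 28·36 ≡ 9.
  x = λ² - 2 - 2 = 81 - 4 ≡ 3; y = λ·(2 - 3) - 18 ≡ 10. → (3, 10)
double: tangent at (3, 10): λ = (3·3² + 16)/(2·10) ≡ 6/20. 20⁻¹ ≡ 13 (mod 37), so λ ≡ 6·13 ≡ 4.
  x = λ² - 3 - 3 = 16 - 6 ≡ 10; y = λ·(3 - 10) - 10 ≡ 36. → (10, 36)
double: tangent at (10, 36): λ = (3·10² + 16)/(2·36) ≡ 20/35. 35⁻¹ ≡ 18 (mod 37), so λ ≡ 20·18 ≡ 27.
  x = λ² - 10 - 10 = 729 - 20 ≡ 6; y = λ·(10 - 6) - 36 ≡ 35. → (6, 35)
add P: (6, 35) + (2, 18). λ = (18 - 35)/(2 - 6) ≡ 20/33 mod 37. 33⁻¹ ≡ 9 (mod 37), so λ ≡ 32.
  x = λ² - 6 - 2 = 1024 - 8 ≡ 17; y = λ·(6 - 17) - 35 ≡ 20. → (17, 20)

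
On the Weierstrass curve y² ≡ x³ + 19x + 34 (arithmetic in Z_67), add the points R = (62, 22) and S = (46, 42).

(15, 3)

(62, 22) + (46, 42). λ = (42 - 22)/(46 - 62) ≡ 20/51 mod 67. 51⁻¹ ≡ 46 (mod 67), so λ ≡ 49.
  x = λ² - 62 - 46 = 2401 - 108 ≡ 15; y = λ·(62 - 15) - 22 ≡ 3. → (15, 3)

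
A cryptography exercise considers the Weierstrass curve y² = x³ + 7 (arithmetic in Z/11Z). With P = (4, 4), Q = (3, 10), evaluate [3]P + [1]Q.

(7, 8)

First 3P:
Repeated addition: build up to 3P.
2P: tangent at (4, 4): λ = (3·4² + 0)/(2·4) ≡ 4/8. 8⁻¹ ≡ 7 (mod 11), so λ ≡ 4·7 ≡ 6.
  x = λ² - 4 - 4 = 36 - 8 ≡ 6; y = λ·(4 - 6) - 4 ≡ 6. → (6, 6)
3P: (6, 6) + (4, 4). λ = (4 - 6)/(4 - 6) ≡ 9/9 mod 11. 9⁻¹ ≡ 5 (mod 11), so λ ≡ 1.
  x = λ² - 6 - 4 = 1 - 10 ≡ 2; y = λ·(6 - 2) - 6 ≡ 9. → (2, 9)
3P = (2, 9).
Finally 3P + Q:
(2, 9) + (3, 10). λ = (10 - 9)/(3 - 2) ≡ 1/1 mod 11. 1⁻¹ ≡ 1 (mod 11) since 1·1 = 1 ≡ 1, so λ ≡ 1.
  x = λ² - 2 - 3 = 1 - 5 ≡ 7; y = λ·(2 - 7) - 9 ≡ 8. → (7, 8)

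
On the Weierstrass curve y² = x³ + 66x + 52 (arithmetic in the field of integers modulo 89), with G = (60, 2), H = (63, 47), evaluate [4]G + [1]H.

(84, 65)

First 4G:
Double-and-add on 4 = (100)₂. Start with G = (60, 2) for the leading 1-bit.
double: tangent at (60, 2): λ = (3·60² + 66)/(2·2) ≡ 8/4. 4⁻¹ ≡ 67 (mod 89), so λ ≡ 8·67 ≡ 2.
  x = λ² - 60 - 60 = 4 - 120 ≡ 62; y = λ·(60 - 62) - 2 ≡ 83. → (62, 83)
double: tangent at (62, 83): λ = (3·62² + 66)/(2·83) ≡ 28/77. 77⁻¹ ≡ 37 (mod 89), so λ ≡ 28·37 ≡ 57.
  x = λ² - 62 - 62 = 3249 - 124 ≡ 10; y = λ·(62 - 10) - 83 ≡ 33. → (10, 33)
4G = (10, 33).
Finally 4G + H:
(10, 33) + (63, 47). λ = (47 - 33)/(63 - 10) ≡ 14/53 mod 89. 53⁻¹ ≡ 42 (mod 89), so λ ≡ 54.
  x = λ² - 10 - 63 = 2916 - 73 ≡ 84; y = λ·(10 - 84) - 33 ≡ 65. → (84, 65)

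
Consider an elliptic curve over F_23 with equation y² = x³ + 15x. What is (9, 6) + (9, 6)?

tangent at (9, 6): λ = (3·9² + 15)/(2·6) ≡ 5/12. 12⁻¹ ≡ 2 (mod 23), so λ ≡ 5·2 ≡ 10.
  x = λ² - 9 - 9 = 100 - 18 ≡ 13; y = λ·(9 - 13) - 6 ≡ 0. → (13, 0)

(13, 0)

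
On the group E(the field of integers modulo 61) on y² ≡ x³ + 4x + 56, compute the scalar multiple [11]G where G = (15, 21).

(35, 26)

Double-and-add on 11 = (1011)₂. Start with G = (15, 21) for the leading 1-bit.
double: tangent at (15, 21): λ = (3·15² + 4)/(2·21) ≡ 8/42. 42⁻¹ ≡ 16 (mod 61), so λ ≡ 8·16 ≡ 6.
  x = λ² - 15 - 15 = 36 - 30 ≡ 6; y = λ·(15 - 6) - 21 ≡ 33. → (6, 33)
double: tangent at (6, 33): λ = (3·6² + 4)/(2·33) ≡ 51/5. 5⁻¹ ≡ 49 (mod 61), so λ ≡ 51·49 ≡ 59.
  x = λ² - 6 - 6 = 3481 - 12 ≡ 53; y = λ·(6 - 53) - 33 ≡ 0. → (53, 0)
add G: (53, 0) + (15, 21). λ = (21 - 0)/(15 - 53) ≡ 21/23 mod 61. 23⁻¹ ≡ 8 (mod 61), so λ ≡ 46.
  x = λ² - 53 - 15 = 2116 - 68 ≡ 35; y = λ·(53 - 35) - 0 ≡ 35. → (35, 35)
double: tangent at (35, 35): λ = (3·35² + 4)/(2·35) ≡ 19/9. 9⁻¹ ≡ 34 (mod 61) since 9·34 = 306 ≡ 1, so λ ≡ 19·34 ≡ 36.
  x = λ² - 35 - 35 = 1296 - 70 ≡ 6; y = λ·(35 - 6) - 35 ≡ 33. → (6, 33)
add G: (6, 33) + (15, 21). λ = (21 - 33)/(15 - 6) ≡ 49/9 mod 61. 9⁻¹ ≡ 34 (mod 61) since 9·34 = 306 ≡ 1, so λ ≡ 19.
  x = λ² - 6 - 15 = 361 - 21 ≡ 35; y = λ·(6 - 35) - 33 ≡ 26. → (35, 26)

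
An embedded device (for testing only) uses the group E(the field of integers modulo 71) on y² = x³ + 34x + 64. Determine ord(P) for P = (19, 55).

2P: tangent at (19, 55): λ = (3·19² + 34)/(2·55) ≡ 52/39. 39⁻¹ ≡ 51 (mod 71), so λ ≡ 52·51 ≡ 25.
  x = λ² - 19 - 19 = 625 - 38 ≡ 19; y = λ·(19 - 19) - 55 ≡ 16. → (19, 16)
3P: (19, 16) + (19, 55): same x and y₁ ≡ -y₂, so the sum is 𝒪.
3P = 𝒪, so the order is 3.

3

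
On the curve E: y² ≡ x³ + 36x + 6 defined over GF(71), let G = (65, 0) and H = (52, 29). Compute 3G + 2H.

(51, 44)

First 3G:
Repeated addition: build up to 3G.
2G: (65, 0) + (65, 0): same x and y₁ ≡ -y₂, so the sum is the point at infinity.
3G: the point at infinity + (65, 0) = (65, 0) (identity).
3G = (65, 0).
Next 2H:
Repeated addition: build up to 2H.
2H: tangent at (52, 29): λ = (3·52² + 36)/(2·29) ≡ 54/58. 58⁻¹ ≡ 60 (mod 71) since 58·60 = 3480 ≡ 1, so λ ≡ 54·60 ≡ 45.
  x = λ² - 52 - 52 = 2025 - 104 ≡ 4; y = λ·(52 - 4) - 29 ≡ 1. → (4, 1)
2H = (4, 1).
Finally 3G + 2H:
(65, 0) + (4, 1). λ = (1 - 0)/(4 - 65) ≡ 1/10 mod 71. 10⁻¹ ≡ 64 (mod 71) since 10·64 = 640 ≡ 1, so λ ≡ 64.
  x = λ² - 65 - 4 = 4096 - 69 ≡ 51; y = λ·(65 - 51) - 0 ≡ 44. → (51, 44)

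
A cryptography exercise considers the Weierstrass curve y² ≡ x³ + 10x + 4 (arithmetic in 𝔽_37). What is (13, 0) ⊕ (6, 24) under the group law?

(13, 0) + (6, 24). λ = (24 - 0)/(6 - 13) ≡ 24/30 mod 37. 30⁻¹ ≡ 21 (mod 37), so λ ≡ 23.
  x = λ² - 13 - 6 = 529 - 19 ≡ 29; y = λ·(13 - 29) - 0 ≡ 2. → (29, 2)

(29, 2)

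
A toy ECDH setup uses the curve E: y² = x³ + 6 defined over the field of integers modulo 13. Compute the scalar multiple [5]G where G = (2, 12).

Double-and-add on 5 = (101)₂. Start with G = (2, 12) for the leading 1-bit.
double: tangent at (2, 12): λ = (3·2² + 0)/(2·12) ≡ 12/11. 11⁻¹ ≡ 6 (mod 13), so λ ≡ 12·6 ≡ 7.
  x = λ² - 2 - 2 = 49 - 4 ≡ 6; y = λ·(2 - 6) - 12 ≡ 12. → (6, 12)
double: tangent at (6, 12): λ = (3·6² + 0)/(2·12) ≡ 4/11. 11⁻¹ ≡ 6 (mod 13) since 11·6 = 66 ≡ 1, so λ ≡ 4·6 ≡ 11.
  x = λ² - 6 - 6 = 121 - 12 ≡ 5; y = λ·(6 - 5) - 12 ≡ 12. → (5, 12)
add G: (5, 12) + (2, 12). λ = (12 - 12)/(2 - 5) ≡ 0/10 mod 13. 10⁻¹ ≡ 4 (mod 13) since 10·4 = 40 ≡ 1, so λ ≡ 0.
  x = λ² - 5 - 2 = 0 - 7 ≡ 6; y = λ·(5 - 6) - 12 ≡ 1. → (6, 1)

(6, 1)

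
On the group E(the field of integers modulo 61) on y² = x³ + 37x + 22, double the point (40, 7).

tangent at (40, 7): λ = (3·40² + 37)/(2·7) ≡ 18/14. 14⁻¹ ≡ 48 (mod 61) since 14·48 = 672 ≡ 1, so λ ≡ 18·48 ≡ 10.
  x = λ² - 40 - 40 = 100 - 80 ≡ 20; y = λ·(40 - 20) - 7 ≡ 10. → (20, 10)

(20, 10)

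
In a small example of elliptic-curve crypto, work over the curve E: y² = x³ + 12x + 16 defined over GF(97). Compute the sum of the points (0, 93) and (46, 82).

(82, 70)

(0, 93) + (46, 82). λ = (82 - 93)/(46 - 0) ≡ 86/46 mod 97. 46⁻¹ ≡ 19 (mod 97) since 46·19 = 874 ≡ 1, so λ ≡ 82.
  x = λ² - 0 - 46 = 6724 - 46 ≡ 82; y = λ·(0 - 82) - 93 ≡ 70. → (82, 70)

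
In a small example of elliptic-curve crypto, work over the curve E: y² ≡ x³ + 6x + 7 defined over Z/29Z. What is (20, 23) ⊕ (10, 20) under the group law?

(20, 23) + (10, 20). λ = (20 - 23)/(10 - 20) ≡ 26/19 mod 29. 19⁻¹ ≡ 26 (mod 29), so λ ≡ 9.
  x = λ² - 20 - 10 = 81 - 30 ≡ 22; y = λ·(20 - 22) - 23 ≡ 17. → (22, 17)

(22, 17)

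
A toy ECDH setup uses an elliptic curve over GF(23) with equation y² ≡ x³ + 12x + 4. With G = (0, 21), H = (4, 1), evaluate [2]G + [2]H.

(12, 6)

First 2G:
Repeated addition: build up to 2G.
2G: tangent at (0, 21): λ = (3·0² + 12)/(2·21) ≡ 12/19. 19⁻¹ ≡ 17 (mod 23), so λ ≡ 12·17 ≡ 20.
  x = λ² - 0 - 0 = 400 - 0 ≡ 9; y = λ·(0 - 9) - 21 ≡ 6. → (9, 6)
2G = (9, 6).
Next 2H:
Repeated addition: build up to 2H.
2H: tangent at (4, 1): λ = (3·4² + 12)/(2·1) ≡ 14/2. 2⁻¹ ≡ 12 (mod 23), so λ ≡ 14·12 ≡ 7.
  x = λ² - 4 - 4 = 49 - 8 ≡ 18; y = λ·(4 - 18) - 1 ≡ 16. → (18, 16)
2H = (18, 16).
Finally 2G + 2H:
(9, 6) + (18, 16). λ = (16 - 6)/(18 - 9) ≡ 10/9 mod 23. 9⁻¹ ≡ 18 (mod 23), so λ ≡ 19.
  x = λ² - 9 - 18 = 361 - 27 ≡ 12; y = λ·(9 - 12) - 6 ≡ 6. → (12, 6)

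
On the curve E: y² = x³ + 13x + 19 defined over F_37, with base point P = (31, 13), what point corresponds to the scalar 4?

(3, 14)

Repeated addition: build up to 4P.
2P: tangent at (31, 13): λ = (3·31² + 13)/(2·13) ≡ 10/26. 26⁻¹ ≡ 10 (mod 37), so λ ≡ 10·10 ≡ 26.
  x = λ² - 31 - 31 = 676 - 62 ≡ 22; y = λ·(31 - 22) - 13 ≡ 36. → (22, 36)
3P: (22, 36) + (31, 13). λ = (13 - 36)/(31 - 22) ≡ 14/9 mod 37. 9⁻¹ ≡ 33 (mod 37), so λ ≡ 18.
  x = λ² - 22 - 31 = 324 - 53 ≡ 12; y = λ·(22 - 12) - 36 ≡ 33. → (12, 33)
4P: (12, 33) + (31, 13). λ = (13 - 33)/(31 - 12) ≡ 17/19 mod 37. 19⁻¹ ≡ 2 (mod 37) since 19·2 = 38 ≡ 1, so λ ≡ 34.
  x = λ² - 12 - 31 = 1156 - 43 ≡ 3; y = λ·(12 - 3) - 33 ≡ 14. → (3, 14)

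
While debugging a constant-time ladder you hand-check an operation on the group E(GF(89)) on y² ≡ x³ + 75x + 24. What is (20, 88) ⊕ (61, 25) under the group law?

(20, 88) + (61, 25). λ = (25 - 88)/(61 - 20) ≡ 26/41 mod 89. 41⁻¹ ≡ 76 (mod 89) since 41·76 = 3116 ≡ 1, so λ ≡ 18.
  x = λ² - 20 - 61 = 324 - 81 ≡ 65; y = λ·(20 - 65) - 88 ≡ 81. → (65, 81)

(65, 81)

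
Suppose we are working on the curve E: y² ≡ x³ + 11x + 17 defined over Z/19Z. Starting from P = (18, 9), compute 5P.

(8, 16)

Double-and-add on 5 = (101)₂. Start with P = (18, 9) for the leading 1-bit.
double: tangent at (18, 9): λ = (3·18² + 11)/(2·9) ≡ 14/18. 18⁻¹ ≡ 18 (mod 19), so λ ≡ 14·18 ≡ 5.
  x = λ² - 18 - 18 = 25 - 36 ≡ 8; y = λ·(18 - 8) - 9 ≡ 3. → (8, 3)
double: tangent at (8, 3): λ = (3·8² + 11)/(2·3) ≡ 13/6. 6⁻¹ ≡ 16 (mod 19), so λ ≡ 13·16 ≡ 18.
  x = λ² - 8 - 8 = 324 - 16 ≡ 4; y = λ·(8 - 4) - 3 ≡ 12. → (4, 12)
add P: (4, 12) + (18, 9). λ = (9 - 12)/(18 - 4) ≡ 16/14 mod 19. 14⁻¹ ≡ 15 (mod 19), so λ ≡ 12.
  x = λ² - 4 - 18 = 144 - 22 ≡ 8; y = λ·(4 - 8) - 12 ≡ 16. → (8, 16)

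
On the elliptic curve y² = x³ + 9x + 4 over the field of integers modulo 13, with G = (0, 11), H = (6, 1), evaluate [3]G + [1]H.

First 3G:
Repeated addition: build up to 3G.
2G: tangent at (0, 11): λ = (3·0² + 9)/(2·11) ≡ 9/9. 9⁻¹ ≡ 3 (mod 13), so λ ≡ 9·3 ≡ 1.
  x = λ² - 0 - 0 = 1 - 0 ≡ 1; y = λ·(0 - 1) - 11 ≡ 1. → (1, 1)
3G: (1, 1) + (0, 11). λ = (11 - 1)/(0 - 1) ≡ 10/12 mod 13. 12⁻¹ ≡ 12 (mod 13), so λ ≡ 3.
  x = λ² - 1 - 0 = 9 - 1 ≡ 8; y = λ·(1 - 8) - 1 ≡ 4. → (8, 4)
3G = (8, 4).
Finally 3G + H:
(8, 4) + (6, 1). λ = (1 - 4)/(6 - 8) ≡ 10/11 mod 13. 11⁻¹ ≡ 6 (mod 13) since 11·6 = 66 ≡ 1, so λ ≡ 8.
  x = λ² - 8 - 6 = 64 - 14 ≡ 11; y = λ·(8 - 11) - 4 ≡ 11. → (11, 11)

(11, 11)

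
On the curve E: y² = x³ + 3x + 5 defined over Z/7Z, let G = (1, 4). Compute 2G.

tangent at (1, 4): λ = (3·1² + 3)/(2·4) ≡ 6/1. 1⁻¹ ≡ 1 (mod 7), so λ ≡ 6·1 ≡ 6.
  x = λ² - 1 - 1 = 36 - 2 ≡ 6; y = λ·(1 - 6) - 4 ≡ 1. → (6, 1)

(6, 1)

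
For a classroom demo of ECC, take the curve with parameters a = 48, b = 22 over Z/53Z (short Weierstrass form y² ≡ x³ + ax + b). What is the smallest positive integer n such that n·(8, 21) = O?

3

2P: tangent at (8, 21): λ = (3·8² + 48)/(2·21) ≡ 28/42. 42⁻¹ ≡ 24 (mod 53) since 42·24 = 1008 ≡ 1, so λ ≡ 28·24 ≡ 36.
  x = λ² - 8 - 8 = 1296 - 16 ≡ 8; y = λ·(8 - 8) - 21 ≡ 32. → (8, 32)
3P: (8, 32) + (8, 21): same x and y₁ ≡ -y₂, so the sum is O.
3P = O, so the order is 3.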